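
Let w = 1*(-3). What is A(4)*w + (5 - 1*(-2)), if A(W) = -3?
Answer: 16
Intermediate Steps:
w = -3
A(4)*w + (5 - 1*(-2)) = -3*(-3) + (5 - 1*(-2)) = 9 + (5 + 2) = 9 + 7 = 16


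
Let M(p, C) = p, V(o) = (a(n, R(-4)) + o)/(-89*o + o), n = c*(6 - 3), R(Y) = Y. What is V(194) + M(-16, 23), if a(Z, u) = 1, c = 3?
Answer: -273347/17072 ≈ -16.011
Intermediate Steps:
n = 9 (n = 3*(6 - 3) = 3*3 = 9)
V(o) = -(1 + o)/(88*o) (V(o) = (1 + o)/(-89*o + o) = (1 + o)/((-88*o)) = (1 + o)*(-1/(88*o)) = -(1 + o)/(88*o))
V(194) + M(-16, 23) = (1/88)*(-1 - 1*194)/194 - 16 = (1/88)*(1/194)*(-1 - 194) - 16 = (1/88)*(1/194)*(-195) - 16 = -195/17072 - 16 = -273347/17072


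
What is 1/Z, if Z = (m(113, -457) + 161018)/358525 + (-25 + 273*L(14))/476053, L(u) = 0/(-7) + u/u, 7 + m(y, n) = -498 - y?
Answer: 6827076073/3057912616 ≈ 2.2326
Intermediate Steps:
m(y, n) = -505 - y (m(y, n) = -7 + (-498 - y) = -505 - y)
L(u) = 1 (L(u) = 0*(-⅐) + 1 = 0 + 1 = 1)
Z = 3057912616/6827076073 (Z = ((-505 - 1*113) + 161018)/358525 + (-25 + 273*1)/476053 = ((-505 - 113) + 161018)*(1/358525) + (-25 + 273)*(1/476053) = (-618 + 161018)*(1/358525) + 248*(1/476053) = 160400*(1/358525) + 248/476053 = 6416/14341 + 248/476053 = 3057912616/6827076073 ≈ 0.44791)
1/Z = 1/(3057912616/6827076073) = 6827076073/3057912616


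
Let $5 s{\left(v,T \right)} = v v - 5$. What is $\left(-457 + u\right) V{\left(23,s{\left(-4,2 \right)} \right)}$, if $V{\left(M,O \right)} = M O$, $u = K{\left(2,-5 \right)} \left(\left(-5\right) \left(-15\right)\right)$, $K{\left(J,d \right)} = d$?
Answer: $- \frac{210496}{5} \approx -42099.0$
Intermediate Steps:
$u = -375$ ($u = - 5 \left(\left(-5\right) \left(-15\right)\right) = \left(-5\right) 75 = -375$)
$s{\left(v,T \right)} = -1 + \frac{v^{2}}{5}$ ($s{\left(v,T \right)} = \frac{v v - 5}{5} = \frac{v^{2} - 5}{5} = \frac{-5 + v^{2}}{5} = -1 + \frac{v^{2}}{5}$)
$\left(-457 + u\right) V{\left(23,s{\left(-4,2 \right)} \right)} = \left(-457 - 375\right) 23 \left(-1 + \frac{\left(-4\right)^{2}}{5}\right) = - 832 \cdot 23 \left(-1 + \frac{1}{5} \cdot 16\right) = - 832 \cdot 23 \left(-1 + \frac{16}{5}\right) = - 832 \cdot 23 \cdot \frac{11}{5} = \left(-832\right) \frac{253}{5} = - \frac{210496}{5}$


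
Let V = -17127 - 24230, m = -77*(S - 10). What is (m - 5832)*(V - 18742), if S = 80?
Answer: 674430978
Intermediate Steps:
m = -5390 (m = -77*(80 - 10) = -77*70 = -5390)
V = -41357
(m - 5832)*(V - 18742) = (-5390 - 5832)*(-41357 - 18742) = -11222*(-60099) = 674430978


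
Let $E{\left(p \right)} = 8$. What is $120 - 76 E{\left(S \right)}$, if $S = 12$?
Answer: $-488$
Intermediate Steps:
$120 - 76 E{\left(S \right)} = 120 - 608 = -488$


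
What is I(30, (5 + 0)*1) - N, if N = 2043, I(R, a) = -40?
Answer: -2083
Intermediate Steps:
I(30, (5 + 0)*1) - N = -40 - 1*2043 = -40 - 2043 = -2083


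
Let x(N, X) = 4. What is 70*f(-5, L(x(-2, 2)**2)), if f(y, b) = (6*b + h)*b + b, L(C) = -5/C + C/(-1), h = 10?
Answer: 6348825/64 ≈ 99200.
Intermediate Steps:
L(C) = -C - 5/C (L(C) = -5/C + C*(-1) = -5/C - C = -C - 5/C)
f(y, b) = b + b*(10 + 6*b) (f(y, b) = (6*b + 10)*b + b = (10 + 6*b)*b + b = b*(10 + 6*b) + b = b + b*(10 + 6*b))
70*f(-5, L(x(-2, 2)**2)) = 70*((-1*4**2 - 5/(4**2))*(11 + 6*(-1*4**2 - 5/(4**2)))) = 70*((-1*16 - 5/16)*(11 + 6*(-1*16 - 5/16))) = 70*((-16 - 5*1/16)*(11 + 6*(-16 - 5*1/16))) = 70*((-16 - 5/16)*(11 + 6*(-16 - 5/16))) = 70*(-261*(11 + 6*(-261/16))/16) = 70*(-261*(11 - 783/8)/16) = 70*(-261/16*(-695/8)) = 70*(181395/128) = 6348825/64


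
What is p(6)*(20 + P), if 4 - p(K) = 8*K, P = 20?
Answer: -1760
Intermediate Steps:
p(K) = 4 - 8*K
p(6)*(20 + P) = (4 - 8*6)*(20 + 20) = (4 - 48)*40 = -44*40 = -1760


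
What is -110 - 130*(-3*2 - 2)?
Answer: 930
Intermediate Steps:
-110 - 130*(-3*2 - 2) = -110 - 130*(-6 - 2) = -110 - 130*(-8) = -110 + 1040 = 930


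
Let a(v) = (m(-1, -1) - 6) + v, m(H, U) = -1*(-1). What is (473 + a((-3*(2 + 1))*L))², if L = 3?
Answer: 194481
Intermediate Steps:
m(H, U) = 1
a(v) = -5 + v (a(v) = (1 - 6) + v = -5 + v)
(473 + a((-3*(2 + 1))*L))² = (473 + (-5 - 3*(2 + 1)*3))² = (473 + (-5 - 3*3*3))² = (473 + (-5 - 9*3))² = (473 + (-5 - 27))² = (473 - 32)² = 441² = 194481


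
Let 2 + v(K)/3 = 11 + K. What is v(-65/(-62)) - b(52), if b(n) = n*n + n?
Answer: -169003/62 ≈ -2725.9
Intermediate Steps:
b(n) = n + n² (b(n) = n² + n = n + n²)
v(K) = 27 + 3*K (v(K) = -6 + 3*(11 + K) = -6 + (33 + 3*K) = 27 + 3*K)
v(-65/(-62)) - b(52) = (27 + 3*(-65/(-62))) - 52*(1 + 52) = (27 + 3*(-65*(-1/62))) - 52*53 = (27 + 3*(65/62)) - 1*2756 = (27 + 195/62) - 2756 = 1869/62 - 2756 = -169003/62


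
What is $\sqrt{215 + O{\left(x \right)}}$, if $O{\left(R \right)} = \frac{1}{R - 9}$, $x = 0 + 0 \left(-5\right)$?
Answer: $\frac{\sqrt{1934}}{3} \approx 14.659$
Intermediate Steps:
$x = 0$ ($x = 0 + 0 = 0$)
$O{\left(R \right)} = \frac{1}{-9 + R}$
$\sqrt{215 + O{\left(x \right)}} = \sqrt{215 + \frac{1}{-9 + 0}} = \sqrt{215 + \frac{1}{-9}} = \sqrt{215 - \frac{1}{9}} = \sqrt{\frac{1934}{9}} = \frac{\sqrt{1934}}{3}$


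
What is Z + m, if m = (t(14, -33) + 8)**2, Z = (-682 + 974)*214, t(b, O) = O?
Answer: 63113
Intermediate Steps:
Z = 62488 (Z = 292*214 = 62488)
m = 625 (m = (-33 + 8)**2 = (-25)**2 = 625)
Z + m = 62488 + 625 = 63113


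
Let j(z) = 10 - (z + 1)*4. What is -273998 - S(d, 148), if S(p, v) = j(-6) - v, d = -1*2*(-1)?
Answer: -273880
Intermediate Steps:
d = 2 (d = -2*(-1) = 2)
j(z) = 6 - 4*z (j(z) = 10 - (1 + z)*4 = 10 - (4 + 4*z) = 10 + (-4 - 4*z) = 6 - 4*z)
S(p, v) = 30 - v (S(p, v) = (6 - 4*(-6)) - v = (6 + 24) - v = 30 - v)
-273998 - S(d, 148) = -273998 - (30 - 1*148) = -273998 - (30 - 148) = -273998 - 1*(-118) = -273998 + 118 = -273880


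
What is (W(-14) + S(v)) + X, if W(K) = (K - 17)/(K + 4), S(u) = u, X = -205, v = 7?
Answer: -1949/10 ≈ -194.90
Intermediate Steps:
W(K) = (-17 + K)/(4 + K)
(W(-14) + S(v)) + X = ((-17 - 14)/(4 - 14) + 7) - 205 = (-31/(-10) + 7) - 205 = (-⅒*(-31) + 7) - 205 = (31/10 + 7) - 205 = 101/10 - 205 = -1949/10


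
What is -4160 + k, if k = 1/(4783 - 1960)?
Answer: -11743679/2823 ≈ -4160.0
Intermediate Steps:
k = 1/2823 ≈ 0.00035423
-4160 + k = -4160 + 1/2823 = -11743679/2823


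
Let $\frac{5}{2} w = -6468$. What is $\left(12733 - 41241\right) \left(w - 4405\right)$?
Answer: $\frac{996668188}{5} \approx 1.9933 \cdot 10^{8}$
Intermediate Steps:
$w = - \frac{12936}{5}$ ($w = \frac{2}{5} \left(-6468\right) = - \frac{12936}{5} \approx -2587.2$)
$\left(12733 - 41241\right) \left(w - 4405\right) = \left(12733 - 41241\right) \left(- \frac{12936}{5} - 4405\right) = \left(-28508\right) \left(- \frac{34961}{5}\right) = \frac{996668188}{5}$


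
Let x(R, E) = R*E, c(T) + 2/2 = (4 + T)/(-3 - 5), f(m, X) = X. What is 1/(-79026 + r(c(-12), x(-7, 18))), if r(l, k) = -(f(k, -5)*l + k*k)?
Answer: -1/94902 ≈ -1.0537e-5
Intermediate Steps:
c(T) = -3/2 - T/8 (c(T) = -1 + (4 + T)/(-3 - 5) = -1 + (4 + T)/(-8) = -1 + (4 + T)*(-⅛) = -1 + (-½ - T/8) = -3/2 - T/8)
x(R, E) = E*R
r(l, k) = -k² + 5*l (r(l, k) = -(-5*l + k*k) = -(-5*l + k²) = -(k² - 5*l) = -k² + 5*l)
1/(-79026 + r(c(-12), x(-7, 18))) = 1/(-79026 + (-(18*(-7))² + 5*(-3/2 - ⅛*(-12)))) = 1/(-79026 + (-1*(-126)² + 5*(-3/2 + 3/2))) = 1/(-79026 + (-1*15876 + 5*0)) = 1/(-79026 + (-15876 + 0)) = 1/(-79026 - 15876) = 1/(-94902) = -1/94902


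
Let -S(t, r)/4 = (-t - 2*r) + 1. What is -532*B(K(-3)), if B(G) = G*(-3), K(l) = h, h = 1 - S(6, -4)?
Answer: 20748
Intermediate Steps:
S(t, r) = -4 + 4*t + 8*r (S(t, r) = -4*((-t - 2*r) + 1) = -4*(1 - t - 2*r) = -4 + 4*t + 8*r)
h = 13 (h = 1 - (-4 + 4*6 + 8*(-4)) = 1 - (-4 + 24 - 32) = 1 - 1*(-12) = 1 + 12 = 13)
K(l) = 13
B(G) = -3*G
-532*B(K(-3)) = -(-1596)*13 = -532*(-39) = 20748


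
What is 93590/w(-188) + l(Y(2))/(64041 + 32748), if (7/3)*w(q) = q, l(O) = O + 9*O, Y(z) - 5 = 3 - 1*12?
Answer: -10568233355/9098166 ≈ -1161.6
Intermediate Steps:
Y(z) = -4 (Y(z) = 5 + (3 - 1*12) = 5 + (3 - 12) = 5 - 9 = -4)
l(O) = 10*O
w(q) = 3*q/7
93590/w(-188) + l(Y(2))/(64041 + 32748) = 93590/(((3/7)*(-188))) + (10*(-4))/(64041 + 32748) = 93590/(-564/7) - 40/96789 = 93590*(-7/564) - 40*1/96789 = -327565/282 - 40/96789 = -10568233355/9098166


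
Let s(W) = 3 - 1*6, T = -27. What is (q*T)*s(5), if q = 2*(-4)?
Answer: -648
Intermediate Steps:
s(W) = -3 (s(W) = 3 - 6 = -3)
q = -8
(q*T)*s(5) = -8*(-27)*(-3) = 216*(-3) = -648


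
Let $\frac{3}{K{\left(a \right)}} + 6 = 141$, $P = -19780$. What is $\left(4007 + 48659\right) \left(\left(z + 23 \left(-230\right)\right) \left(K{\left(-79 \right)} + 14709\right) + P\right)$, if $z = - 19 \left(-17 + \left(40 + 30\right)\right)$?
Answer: $- \frac{73186642992404}{15} \approx -4.8791 \cdot 10^{12}$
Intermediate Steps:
$K{\left(a \right)} = \frac{1}{45}$ ($K{\left(a \right)} = \frac{3}{-6 + 141} = \frac{3}{135} = 3 \cdot \frac{1}{135} = \frac{1}{45}$)
$z = -1007$ ($z = - 19 \left(-17 + 70\right) = \left(-19\right) 53 = -1007$)
$\left(4007 + 48659\right) \left(\left(z + 23 \left(-230\right)\right) \left(K{\left(-79 \right)} + 14709\right) + P\right) = \left(4007 + 48659\right) \left(\left(-1007 + 23 \left(-230\right)\right) \left(\frac{1}{45} + 14709\right) - 19780\right) = 52666 \left(\left(-1007 - 5290\right) \frac{661906}{45} - 19780\right) = 52666 \left(\left(-6297\right) \frac{661906}{45} - 19780\right) = 52666 \left(- \frac{1389340694}{15} - 19780\right) = 52666 \left(- \frac{1389637394}{15}\right) = - \frac{73186642992404}{15}$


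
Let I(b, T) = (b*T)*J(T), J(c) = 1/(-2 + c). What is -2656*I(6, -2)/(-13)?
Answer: 7968/13 ≈ 612.92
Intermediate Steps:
I(b, T) = T*b/(-2 + T) (I(b, T) = (b*T)/(-2 + T) = (T*b)/(-2 + T) = T*b/(-2 + T))
-2656*I(6, -2)/(-13) = -2656*(-2*6/(-2 - 2))/(-13) = -2656*(-2*6/(-4))*(-1)/13 = -2656*(-2*6*(-1/4))*(-1)/13 = -7968*(-1)/13 = -2656*(-3/13) = 7968/13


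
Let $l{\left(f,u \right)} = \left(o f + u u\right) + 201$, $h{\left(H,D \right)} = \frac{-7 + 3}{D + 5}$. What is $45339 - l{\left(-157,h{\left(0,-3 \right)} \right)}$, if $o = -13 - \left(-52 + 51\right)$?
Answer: $43250$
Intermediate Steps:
$o = -12$ ($o = -13 - -1 = -13 + 1 = -12$)
$h{\left(H,D \right)} = - \frac{4}{5 + D}$
$l{\left(f,u \right)} = 201 + u^{2} - 12 f$ ($l{\left(f,u \right)} = \left(- 12 f + u u\right) + 201 = \left(- 12 f + u^{2}\right) + 201 = \left(u^{2} - 12 f\right) + 201 = 201 + u^{2} - 12 f$)
$45339 - l{\left(-157,h{\left(0,-3 \right)} \right)} = 45339 - \left(201 + \left(- \frac{4}{5 - 3}\right)^{2} - -1884\right) = 45339 - \left(201 + \left(- \frac{4}{2}\right)^{2} + 1884\right) = 45339 - \left(201 + \left(\left(-4\right) \frac{1}{2}\right)^{2} + 1884\right) = 45339 - \left(201 + \left(-2\right)^{2} + 1884\right) = 45339 - \left(201 + 4 + 1884\right) = 45339 - 2089 = 43250$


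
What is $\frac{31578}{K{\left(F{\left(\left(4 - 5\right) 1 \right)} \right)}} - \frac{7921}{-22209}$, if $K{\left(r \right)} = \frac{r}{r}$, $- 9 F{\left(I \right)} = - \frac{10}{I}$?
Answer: $\frac{701323723}{22209} \approx 31578.0$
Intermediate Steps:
$F{\left(I \right)} = \frac{10}{9 I}$ ($F{\left(I \right)} = - \frac{\left(-10\right) \frac{1}{I}}{9} = \frac{10}{9 I}$)
$K{\left(r \right)} = 1$
$\frac{31578}{K{\left(F{\left(\left(4 - 5\right) 1 \right)} \right)}} - \frac{7921}{-22209} = \frac{31578}{1} - \frac{7921}{-22209} = 31578 \cdot 1 - - \frac{7921}{22209} = 31578 + \frac{7921}{22209} = \frac{701323723}{22209}$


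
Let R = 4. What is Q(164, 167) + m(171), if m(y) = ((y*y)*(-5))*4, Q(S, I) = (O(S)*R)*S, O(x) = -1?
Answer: -585476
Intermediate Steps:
Q(S, I) = -4*S (Q(S, I) = (-1*4)*S = -4*S)
m(y) = -20*y² (m(y) = (y²*(-5))*4 = -5*y²*4 = -20*y²)
Q(164, 167) + m(171) = -4*164 - 20*171² = -656 - 20*29241 = -656 - 584820 = -585476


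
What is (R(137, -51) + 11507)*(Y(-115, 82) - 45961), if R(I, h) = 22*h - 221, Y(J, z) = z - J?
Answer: -465145296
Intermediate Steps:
R(I, h) = -221 + 22*h
(R(137, -51) + 11507)*(Y(-115, 82) - 45961) = ((-221 + 22*(-51)) + 11507)*((82 - 1*(-115)) - 45961) = ((-221 - 1122) + 11507)*((82 + 115) - 45961) = (-1343 + 11507)*(197 - 45961) = 10164*(-45764) = -465145296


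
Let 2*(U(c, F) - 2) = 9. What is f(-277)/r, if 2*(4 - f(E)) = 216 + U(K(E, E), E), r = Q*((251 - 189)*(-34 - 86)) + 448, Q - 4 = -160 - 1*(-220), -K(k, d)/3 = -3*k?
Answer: 429/1902848 ≈ 0.00022545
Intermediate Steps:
K(k, d) = 9*k (K(k, d) = -(-9)*k = 9*k)
Q = 64 (Q = 4 + (-160 - 1*(-220)) = 4 + (-160 + 220) = 4 + 60 = 64)
U(c, F) = 13/2 (U(c, F) = 2 + (1/2)*9 = 2 + 9/2 = 13/2)
r = -475712 (r = 64*((251 - 189)*(-34 - 86)) + 448 = 64*(62*(-120)) + 448 = 64*(-7440) + 448 = -476160 + 448 = -475712)
f(E) = -429/4 (f(E) = 4 - (216 + 13/2)/2 = 4 - 1/2*445/2 = 4 - 445/4 = -429/4)
f(-277)/r = -429/4/(-475712) = -429/4*(-1/475712) = 429/1902848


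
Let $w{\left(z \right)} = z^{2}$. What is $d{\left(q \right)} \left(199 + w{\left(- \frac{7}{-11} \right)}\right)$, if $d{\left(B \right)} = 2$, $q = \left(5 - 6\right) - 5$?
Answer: $\frac{48256}{121} \approx 398.81$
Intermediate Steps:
$q = -6$ ($q = -1 - 5 = -6$)
$d{\left(q \right)} \left(199 + w{\left(- \frac{7}{-11} \right)}\right) = 2 \left(199 + \left(- \frac{7}{-11}\right)^{2}\right) = 2 \left(199 + \left(\left(-7\right) \left(- \frac{1}{11}\right)\right)^{2}\right) = 2 \left(199 + \left(\frac{7}{11}\right)^{2}\right) = 2 \left(199 + \frac{49}{121}\right) = 2 \cdot \frac{24128}{121} = \frac{48256}{121}$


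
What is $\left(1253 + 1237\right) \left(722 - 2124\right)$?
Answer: $-3490980$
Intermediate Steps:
$\left(1253 + 1237\right) \left(722 - 2124\right) = 2490 \left(-1402\right) = -3490980$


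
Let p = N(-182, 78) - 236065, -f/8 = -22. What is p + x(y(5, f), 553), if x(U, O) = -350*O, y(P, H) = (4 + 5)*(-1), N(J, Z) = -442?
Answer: -430057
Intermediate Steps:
f = 176 (f = -8*(-22) = 176)
y(P, H) = -9 (y(P, H) = 9*(-1) = -9)
p = -236507 (p = -442 - 236065 = -236507)
p + x(y(5, f), 553) = -236507 - 350*553 = -236507 - 193550 = -430057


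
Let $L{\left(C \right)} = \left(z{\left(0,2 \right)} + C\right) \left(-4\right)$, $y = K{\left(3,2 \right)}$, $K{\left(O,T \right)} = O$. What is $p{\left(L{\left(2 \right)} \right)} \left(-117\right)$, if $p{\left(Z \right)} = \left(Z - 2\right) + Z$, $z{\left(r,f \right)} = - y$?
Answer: $-702$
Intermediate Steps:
$y = 3$
$z{\left(r,f \right)} = -3$ ($z{\left(r,f \right)} = \left(-1\right) 3 = -3$)
$L{\left(C \right)} = 12 - 4 C$ ($L{\left(C \right)} = \left(-3 + C\right) \left(-4\right) = 12 - 4 C$)
$p{\left(Z \right)} = -2 + 2 Z$ ($p{\left(Z \right)} = \left(-2 + Z\right) + Z = -2 + 2 Z$)
$p{\left(L{\left(2 \right)} \right)} \left(-117\right) = \left(-2 + 2 \left(12 - 8\right)\right) \left(-117\right) = \left(-2 + 2 \cdot 4\right) \left(-117\right) = \left(-2 + 8\right) \left(-117\right) = 6 \left(-117\right) = -702$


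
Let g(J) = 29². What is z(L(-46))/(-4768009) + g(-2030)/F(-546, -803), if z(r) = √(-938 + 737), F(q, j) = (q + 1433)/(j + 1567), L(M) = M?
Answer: 642524/887 - I*√201/4768009 ≈ 724.38 - 2.9735e-6*I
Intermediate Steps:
F(q, j) = (1433 + q)/(1567 + j)
g(J) = 841
z(r) = I*√201 (z(r) = √(-201) = I*√201)
z(L(-46))/(-4768009) + g(-2030)/F(-546, -803) = (I*√201)/(-4768009) + 841/(((1433 - 546)/(1567 - 803))) = (I*√201)*(-1/4768009) + 841/((887/764)) = -I*√201/4768009 + 841/(((1/764)*887)) = -I*√201/4768009 + 841/(887/764) = -I*√201/4768009 + 841*(764/887) = -I*√201/4768009 + 642524/887 = 642524/887 - I*√201/4768009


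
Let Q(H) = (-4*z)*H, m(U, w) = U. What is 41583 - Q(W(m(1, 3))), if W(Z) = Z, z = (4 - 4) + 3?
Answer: 41595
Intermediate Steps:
z = 3 (z = 0 + 3 = 3)
Q(H) = -12*H (Q(H) = (-4*3)*H = -12*H)
41583 - Q(W(m(1, 3))) = 41583 - (-12) = 41583 - 1*(-12) = 41583 + 12 = 41595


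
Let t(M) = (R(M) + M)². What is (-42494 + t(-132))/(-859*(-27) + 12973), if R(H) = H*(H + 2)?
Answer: 144955145/18083 ≈ 8016.1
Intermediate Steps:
R(H) = H*(2 + H)
t(M) = (M + M*(2 + M))² (t(M) = (M*(2 + M) + M)² = (M + M*(2 + M))²)
(-42494 + t(-132))/(-859*(-27) + 12973) = (-42494 + (-132)²*(3 - 132)²)/(-859*(-27) + 12973) = (-42494 + 17424*(-129)²)/(23193 + 12973) = (-42494 + 17424*16641)/36166 = (-42494 + 289952784)*(1/36166) = 289910290*(1/36166) = 144955145/18083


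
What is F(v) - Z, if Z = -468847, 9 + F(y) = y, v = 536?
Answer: 469374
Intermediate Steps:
F(y) = -9 + y
F(v) - Z = (-9 + 536) - 1*(-468847) = 527 + 468847 = 469374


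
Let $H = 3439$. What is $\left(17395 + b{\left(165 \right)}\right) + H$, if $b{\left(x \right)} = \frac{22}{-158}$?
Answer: $\frac{1645875}{79} \approx 20834.0$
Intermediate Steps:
$b{\left(x \right)} = - \frac{11}{79}$ ($b{\left(x \right)} = 22 \left(- \frac{1}{158}\right) = - \frac{11}{79}$)
$\left(17395 + b{\left(165 \right)}\right) + H = \left(17395 - \frac{11}{79}\right) + 3439 = \frac{1374194}{79} + 3439 = \frac{1645875}{79}$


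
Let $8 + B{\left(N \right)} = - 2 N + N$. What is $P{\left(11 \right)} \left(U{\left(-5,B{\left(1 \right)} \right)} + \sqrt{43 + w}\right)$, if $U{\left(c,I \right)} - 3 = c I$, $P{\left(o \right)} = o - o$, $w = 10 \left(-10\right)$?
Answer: $0$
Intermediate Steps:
$B{\left(N \right)} = -8 - N$ ($B{\left(N \right)} = -8 + \left(- 2 N + N\right) = -8 - N$)
$w = -100$
$P{\left(o \right)} = 0$
$U{\left(c,I \right)} = 3 + I c$ ($U{\left(c,I \right)} = 3 + c I = 3 + I c$)
$P{\left(11 \right)} \left(U{\left(-5,B{\left(1 \right)} \right)} + \sqrt{43 + w}\right) = 0 \left(\left(3 + \left(-8 - 1\right) \left(-5\right)\right) + \sqrt{43 - 100}\right) = 0 \left(\left(3 + \left(-8 - 1\right) \left(-5\right)\right) + \sqrt{-57}\right) = 0 \left(\left(3 - -45\right) + i \sqrt{57}\right) = 0 \left(\left(3 + 45\right) + i \sqrt{57}\right) = 0 \left(48 + i \sqrt{57}\right) = 0$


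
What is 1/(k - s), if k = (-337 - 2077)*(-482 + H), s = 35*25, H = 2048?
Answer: -1/3781199 ≈ -2.6447e-7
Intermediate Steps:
s = 875
k = -3780324 (k = (-337 - 2077)*(-482 + 2048) = -2414*1566 = -3780324)
1/(k - s) = 1/(-3780324 - 1*875) = 1/(-3780324 - 875) = 1/(-3781199) = -1/3781199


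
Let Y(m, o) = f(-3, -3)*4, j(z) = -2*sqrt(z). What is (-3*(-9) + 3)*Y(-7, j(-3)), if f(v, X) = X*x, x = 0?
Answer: 0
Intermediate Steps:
f(v, X) = 0 (f(v, X) = X*0 = 0)
Y(m, o) = 0 (Y(m, o) = 0*4 = 0)
(-3*(-9) + 3)*Y(-7, j(-3)) = (-3*(-9) + 3)*0 = (27 + 3)*0 = 30*0 = 0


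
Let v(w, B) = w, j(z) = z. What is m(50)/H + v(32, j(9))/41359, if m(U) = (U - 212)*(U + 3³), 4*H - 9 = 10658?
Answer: -2063307320/441176453 ≈ -4.6768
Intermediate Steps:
H = 10667/4 (H = 9/4 + (¼)*10658 = 9/4 + 5329/2 = 10667/4 ≈ 2666.8)
m(U) = (-212 + U)*(27 + U) (m(U) = (-212 + U)*(U + 27) = (-212 + U)*(27 + U))
m(50)/H + v(32, j(9))/41359 = (-5724 + 50² - 185*50)/(10667/4) + 32/41359 = (-5724 + 2500 - 9250)*(4/10667) + 32*(1/41359) = -12474*4/10667 + 32/41359 = -49896/10667 + 32/41359 = -2063307320/441176453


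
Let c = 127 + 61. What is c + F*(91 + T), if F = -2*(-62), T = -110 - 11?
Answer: -3532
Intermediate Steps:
c = 188
T = -121
F = 124
c + F*(91 + T) = 188 + 124*(91 - 121) = 188 + 124*(-30) = 188 - 3720 = -3532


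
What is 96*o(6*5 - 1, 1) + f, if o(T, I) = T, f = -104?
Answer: 2680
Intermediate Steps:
96*o(6*5 - 1, 1) + f = 96*(6*5 - 1) - 104 = 96*(30 - 1) - 104 = 96*29 - 104 = 2784 - 104 = 2680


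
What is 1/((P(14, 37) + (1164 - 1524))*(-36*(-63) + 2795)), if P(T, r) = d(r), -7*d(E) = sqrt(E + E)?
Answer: -8820/16075850269 + 7*sqrt(74)/32151700538 ≈ -5.4678e-7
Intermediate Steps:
d(E) = -sqrt(2)*sqrt(E)/7 (d(E) = -sqrt(E + E)/7 = -sqrt(2)*sqrt(E)/7)
P(T, r) = -sqrt(2)*sqrt(r)/7
1/((P(14, 37) + (1164 - 1524))*(-36*(-63) + 2795)) = 1/((-sqrt(2)*sqrt(37)/7 + (1164 - 1524))*(-36*(-63) + 2795)) = 1/((-sqrt(74)/7 - 360)*(2268 + 2795)) = 1/((-360 - sqrt(74)/7)*5063) = 1/(-1822680 - 5063*sqrt(74)/7)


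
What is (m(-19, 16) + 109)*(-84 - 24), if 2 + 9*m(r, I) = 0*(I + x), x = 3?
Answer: -11748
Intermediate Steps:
m(r, I) = -2/9 (m(r, I) = -2/9 + (0*(I + 3))/9 = -2/9 + (0*(3 + I))/9 = -2/9 + (⅑)*0 = -2/9 + 0 = -2/9)
(m(-19, 16) + 109)*(-84 - 24) = (-2/9 + 109)*(-84 - 24) = (979/9)*(-108) = -11748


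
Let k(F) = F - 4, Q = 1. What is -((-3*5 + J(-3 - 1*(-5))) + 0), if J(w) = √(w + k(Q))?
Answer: 15 - I ≈ 15.0 - 1.0*I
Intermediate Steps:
k(F) = -4 + F
J(w) = √(-3 + w) (J(w) = √(w + (-4 + 1)) = √(w - 3) = √(-3 + w))
-((-3*5 + J(-3 - 1*(-5))) + 0) = -((-3*5 + √(-3 + (-3 - 1*(-5)))) + 0) = -((-15 + √(-3 + (-3 + 5))) + 0) = -((-15 + √(-3 + 2)) + 0) = -((-15 + √(-1)) + 0) = -((-15 + I) + 0) = -(-15 + I) = 15 - I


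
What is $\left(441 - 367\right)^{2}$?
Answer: $5476$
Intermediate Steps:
$\left(441 - 367\right)^{2} = 74^{2} = 5476$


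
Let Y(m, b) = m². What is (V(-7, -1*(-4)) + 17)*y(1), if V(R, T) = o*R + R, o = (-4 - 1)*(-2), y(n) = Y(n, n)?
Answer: -60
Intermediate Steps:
y(n) = n²
o = 10 (o = -5*(-2) = 10)
V(R, T) = 11*R (V(R, T) = 10*R + R = 11*R)
(V(-7, -1*(-4)) + 17)*y(1) = (11*(-7) + 17)*1² = (-77 + 17)*1 = -60*1 = -60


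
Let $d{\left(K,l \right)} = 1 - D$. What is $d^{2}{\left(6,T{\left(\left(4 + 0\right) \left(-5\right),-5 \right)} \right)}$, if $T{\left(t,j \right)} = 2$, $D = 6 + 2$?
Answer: $49$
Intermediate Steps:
$D = 8$
$d{\left(K,l \right)} = -7$ ($d{\left(K,l \right)} = 1 - 8 = -7$)
$d^{2}{\left(6,T{\left(\left(4 + 0\right) \left(-5\right),-5 \right)} \right)} = \left(-7\right)^{2} = 49$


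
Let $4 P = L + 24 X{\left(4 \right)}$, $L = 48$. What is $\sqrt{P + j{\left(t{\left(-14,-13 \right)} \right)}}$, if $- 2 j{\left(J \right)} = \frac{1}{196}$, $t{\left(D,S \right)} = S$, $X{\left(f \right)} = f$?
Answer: $\frac{\sqrt{28222}}{28} \approx 5.9998$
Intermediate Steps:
$j{\left(J \right)} = - \frac{1}{392}$ ($j{\left(J \right)} = - \frac{1}{2 \cdot 196} = \left(- \frac{1}{2}\right) \frac{1}{196} = - \frac{1}{392}$)
$P = 36$ ($P = \frac{48 + 24 \cdot 4}{4} = \frac{48 + 96}{4} = \frac{1}{4} \cdot 144 = 36$)
$\sqrt{P + j{\left(t{\left(-14,-13 \right)} \right)}} = \sqrt{36 - \frac{1}{392}} = \sqrt{\frac{14111}{392}} = \frac{\sqrt{28222}}{28}$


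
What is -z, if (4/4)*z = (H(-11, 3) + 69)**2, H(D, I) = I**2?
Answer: -6084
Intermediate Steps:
z = 6084 (z = (3**2 + 69)**2 = (9 + 69)**2 = 78**2 = 6084)
-z = -1*6084 = -6084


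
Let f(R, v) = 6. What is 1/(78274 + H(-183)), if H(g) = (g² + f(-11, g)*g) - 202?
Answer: 1/110463 ≈ 9.0528e-6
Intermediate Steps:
H(g) = -202 + g² + 6*g (H(g) = (g² + 6*g) - 202 = -202 + g² + 6*g)
1/(78274 + H(-183)) = 1/(78274 + (-202 + (-183)² + 6*(-183))) = 1/(78274 + (-202 + 33489 - 1098)) = 1/(78274 + 32189) = 1/110463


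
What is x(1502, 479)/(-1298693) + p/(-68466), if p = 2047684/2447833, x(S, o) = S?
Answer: -127192250406184/108826144971814677 ≈ -0.0011688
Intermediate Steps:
p = 2047684/2447833 (p = 2047684*(1/2447833) = 2047684/2447833 ≈ 0.83653)
x(1502, 479)/(-1298693) + p/(-68466) = 1502/(-1298693) + (2047684/2447833)/(-68466) = 1502*(-1/1298693) + (2047684/2447833)*(-1/68466) = -1502/1298693 - 1023842/83796667089 = -127192250406184/108826144971814677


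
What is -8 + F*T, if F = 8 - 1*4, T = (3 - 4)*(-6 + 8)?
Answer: -16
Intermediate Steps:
T = -2 (T = -1*2 = -2)
F = 4 (F = 8 - 4 = 4)
-8 + F*T = -8 + 4*(-2) = -8 - 8 = -16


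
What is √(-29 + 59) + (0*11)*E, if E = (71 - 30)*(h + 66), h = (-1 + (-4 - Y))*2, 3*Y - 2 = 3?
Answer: √30 ≈ 5.4772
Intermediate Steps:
Y = 5/3 (Y = ⅔ + (⅓)*3 = ⅔ + 1 = 5/3 ≈ 1.6667)
h = -40/3 (h = (-1 + (-4 - 1*5/3))*2 = (-1 + (-4 - 5/3))*2 = (-1 - 17/3)*2 = -20/3*2 = -40/3 ≈ -13.333)
E = 6478/3 (E = (71 - 30)*(-40/3 + 66) = 41*(158/3) = 6478/3 ≈ 2159.3)
√(-29 + 59) + (0*11)*E = √(-29 + 59) + (0*11)*(6478/3) = √30 + 0*(6478/3) = √30 + 0 = √30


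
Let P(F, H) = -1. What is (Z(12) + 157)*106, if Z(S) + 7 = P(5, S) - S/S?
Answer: 15688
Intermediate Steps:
Z(S) = -9 (Z(S) = -7 + (-1 - S/S) = -7 + (-1 - 1*1) = -7 + (-1 - 1) = -7 - 2 = -9)
(Z(12) + 157)*106 = (-9 + 157)*106 = 148*106 = 15688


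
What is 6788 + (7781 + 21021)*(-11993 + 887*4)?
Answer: -243226102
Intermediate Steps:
6788 + (7781 + 21021)*(-11993 + 887*4) = 6788 + 28802*(-11993 + 3548) = 6788 + 28802*(-8445) = 6788 - 243232890 = -243226102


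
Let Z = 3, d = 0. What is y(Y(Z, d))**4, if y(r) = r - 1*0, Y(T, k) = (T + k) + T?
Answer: 1296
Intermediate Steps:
Y(T, k) = k + 2*T
y(r) = r (y(r) = r + 0 = r)
y(Y(Z, d))**4 = (0 + 2*3)**4 = (0 + 6)**4 = 6**4 = 1296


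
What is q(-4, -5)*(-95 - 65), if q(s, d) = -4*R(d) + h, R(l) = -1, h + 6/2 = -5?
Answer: 640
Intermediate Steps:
h = -8 (h = -3 - 5 = -8)
q(s, d) = -4 (q(s, d) = -4*(-1) - 8 = 4 - 8 = -4)
q(-4, -5)*(-95 - 65) = -4*(-95 - 65) = -4*(-160) = 640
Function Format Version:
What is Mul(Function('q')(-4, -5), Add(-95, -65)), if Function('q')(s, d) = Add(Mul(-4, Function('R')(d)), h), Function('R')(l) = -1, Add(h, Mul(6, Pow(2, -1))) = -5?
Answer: 640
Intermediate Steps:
h = -8 (h = Add(-3, -5) = -8)
Function('q')(s, d) = -4 (Function('q')(s, d) = Add(Mul(-4, -1), -8) = Add(4, -8) = -4)
Mul(Function('q')(-4, -5), Add(-95, -65)) = Mul(-4, Add(-95, -65)) = Mul(-4, -160) = 640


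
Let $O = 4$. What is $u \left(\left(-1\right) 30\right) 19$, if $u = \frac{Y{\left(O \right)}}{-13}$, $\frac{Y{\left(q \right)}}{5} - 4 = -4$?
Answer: $0$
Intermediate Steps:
$Y{\left(q \right)} = 0$ ($Y{\left(q \right)} = 20 + 5 \left(-4\right) = 20 - 20 = 0$)
$u = 0$ ($u = \frac{0}{-13} = 0 \left(- \frac{1}{13}\right) = 0$)
$u \left(\left(-1\right) 30\right) 19 = 0 \left(\left(-1\right) 30\right) 19 = 0 \left(-30\right) 19 = 0 \cdot 19 = 0$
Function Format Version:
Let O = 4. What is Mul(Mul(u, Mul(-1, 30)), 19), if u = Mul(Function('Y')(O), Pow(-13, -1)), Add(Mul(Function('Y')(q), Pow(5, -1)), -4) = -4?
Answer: 0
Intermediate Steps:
Function('Y')(q) = 0 (Function('Y')(q) = Add(20, Mul(5, -4)) = Add(20, -20) = 0)
u = 0 (u = Mul(0, Pow(-13, -1)) = Mul(0, Rational(-1, 13)) = 0)
Mul(Mul(u, Mul(-1, 30)), 19) = Mul(Mul(0, Mul(-1, 30)), 19) = Mul(Mul(0, -30), 19) = Mul(0, 19) = 0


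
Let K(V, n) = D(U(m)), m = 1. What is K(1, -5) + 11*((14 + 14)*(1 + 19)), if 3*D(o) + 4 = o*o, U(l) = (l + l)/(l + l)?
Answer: 6159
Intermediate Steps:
U(l) = 1 (U(l) = (2*l)/((2*l)) = (2*l)*(1/(2*l)) = 1)
D(o) = -4/3 + o²/3 (D(o) = -4/3 + (o*o)/3 = -4/3 + o²/3)
K(V, n) = -1 (K(V, n) = -4/3 + (⅓)*1² = -4/3 + (⅓)*1 = -4/3 + ⅓ = -1)
K(1, -5) + 11*((14 + 14)*(1 + 19)) = -1 + 11*((14 + 14)*(1 + 19)) = -1 + 11*(28*20) = -1 + 11*560 = -1 + 6160 = 6159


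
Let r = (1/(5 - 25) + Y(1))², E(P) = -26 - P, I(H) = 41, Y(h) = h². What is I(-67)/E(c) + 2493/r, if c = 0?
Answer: 25912399/9386 ≈ 2760.8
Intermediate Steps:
r = 361/400 (r = (1/(5 - 25) + 1²)² = (1/(-20) + 1)² = (-1/20 + 1)² = (19/20)² = 361/400 ≈ 0.90250)
I(-67)/E(c) + 2493/r = 41/(-26 - 1*0) + 2493/(361/400) = 41/(-26 + 0) + 2493*(400/361) = 41/(-26) + 997200/361 = 41*(-1/26) + 997200/361 = -41/26 + 997200/361 = 25912399/9386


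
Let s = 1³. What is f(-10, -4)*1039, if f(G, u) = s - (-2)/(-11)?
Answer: 9351/11 ≈ 850.09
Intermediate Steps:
s = 1
f(G, u) = 9/11 (f(G, u) = 1 - (-2)/(-11) = 1 - (-2)*(-1)/11 = 1 - 1*2/11 = 1 - 2/11 = 9/11)
f(-10, -4)*1039 = (9/11)*1039 = 9351/11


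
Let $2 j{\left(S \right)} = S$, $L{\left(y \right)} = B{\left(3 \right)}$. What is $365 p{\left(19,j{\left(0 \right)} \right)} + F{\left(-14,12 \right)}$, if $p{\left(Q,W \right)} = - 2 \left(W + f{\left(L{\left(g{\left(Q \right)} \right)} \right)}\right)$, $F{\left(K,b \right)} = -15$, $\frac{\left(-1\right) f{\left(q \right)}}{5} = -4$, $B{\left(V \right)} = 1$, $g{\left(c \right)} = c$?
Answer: $-14615$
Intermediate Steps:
$L{\left(y \right)} = 1$
$f{\left(q \right)} = 20$ ($f{\left(q \right)} = \left(-5\right) \left(-4\right) = 20$)
$j{\left(S \right)} = \frac{S}{2}$
$p{\left(Q,W \right)} = -40 - 2 W$ ($p{\left(Q,W \right)} = - 2 \left(W + 20\right) = - 2 \left(20 + W\right) = -40 - 2 W$)
$365 p{\left(19,j{\left(0 \right)} \right)} + F{\left(-14,12 \right)} = 365 \left(-40 - 2 \cdot \frac{1}{2} \cdot 0\right) - 15 = 365 \left(-40 - 0\right) - 15 = 365 \left(-40 + 0\right) - 15 = 365 \left(-40\right) - 15 = -14600 - 15 = -14615$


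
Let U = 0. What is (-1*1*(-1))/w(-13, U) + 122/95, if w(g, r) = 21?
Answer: 2657/1995 ≈ 1.3318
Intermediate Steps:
(-1*1*(-1))/w(-13, U) + 122/95 = (-1*1*(-1))/21 + 122/95 = -1*(-1)*(1/21) + 122*(1/95) = 1*(1/21) + 122/95 = 1/21 + 122/95 = 2657/1995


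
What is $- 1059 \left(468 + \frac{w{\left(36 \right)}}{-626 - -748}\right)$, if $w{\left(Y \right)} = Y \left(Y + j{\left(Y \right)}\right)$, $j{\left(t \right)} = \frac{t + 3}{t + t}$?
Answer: $- \frac{123715557}{244} \approx -5.0703 \cdot 10^{5}$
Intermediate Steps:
$j{\left(t \right)} = \frac{3 + t}{2 t}$
$w{\left(Y \right)} = Y \left(Y + \frac{3 + Y}{2 Y}\right)$
$- 1059 \left(468 + \frac{w{\left(36 \right)}}{-626 - -748}\right) = - 1059 \left(468 + \frac{\frac{3}{2} + 36^{2} + \frac{1}{2} \cdot 36}{-626 - -748}\right) = - 1059 \left(468 + \frac{\frac{3}{2} + 1296 + 18}{-626 + 748}\right) = - 1059 \left(468 + \frac{2631}{2 \cdot 122}\right) = - 1059 \left(468 + \frac{2631}{2} \cdot \frac{1}{122}\right) = - 1059 \left(468 + \frac{2631}{244}\right) = \left(-1059\right) \frac{116823}{244} = - \frac{123715557}{244}$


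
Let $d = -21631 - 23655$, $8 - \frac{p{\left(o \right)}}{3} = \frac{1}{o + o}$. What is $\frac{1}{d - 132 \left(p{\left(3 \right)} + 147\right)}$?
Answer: $- \frac{1}{67792} \approx -1.4751 \cdot 10^{-5}$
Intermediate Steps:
$p{\left(o \right)} = 24 - \frac{3}{2 o}$ ($p{\left(o \right)} = 24 - \frac{3}{o + o} = 24 - \frac{3}{2 o}$)
$d = -45286$
$\frac{1}{d - 132 \left(p{\left(3 \right)} + 147\right)} = \frac{1}{-45286 - 132 \left(\left(24 - \frac{3}{2 \cdot 3}\right) + 147\right)} = \frac{1}{-45286 - 132 \left(\left(24 - \frac{1}{2}\right) + 147\right)} = \frac{1}{-45286 - 132 \left(\frac{47}{2} + 147\right)} = \frac{1}{-45286 - 22506} = \frac{1}{-67792} = - \frac{1}{67792}$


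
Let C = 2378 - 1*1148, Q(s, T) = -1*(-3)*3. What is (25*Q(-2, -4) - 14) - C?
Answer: -1019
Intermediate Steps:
Q(s, T) = 9 (Q(s, T) = 3*3 = 9)
C = 1230 (C = 2378 - 1148 = 1230)
(25*Q(-2, -4) - 14) - C = (25*9 - 14) - 1*1230 = (225 - 14) - 1230 = 211 - 1230 = -1019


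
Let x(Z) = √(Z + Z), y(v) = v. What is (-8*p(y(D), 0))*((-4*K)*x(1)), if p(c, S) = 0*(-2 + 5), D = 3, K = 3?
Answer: 0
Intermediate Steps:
p(c, S) = 0 (p(c, S) = 0*3 = 0)
x(Z) = √2*√Z (x(Z) = √(2*Z) = √2*√Z)
(-8*p(y(D), 0))*((-4*K)*x(1)) = (-8*0)*((-4*3)*(√2*√1)) = 0*(-12*√2) = 0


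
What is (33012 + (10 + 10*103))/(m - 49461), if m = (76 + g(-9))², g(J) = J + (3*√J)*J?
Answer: -1754801716/2773459405 + 369600408*I/2773459405 ≈ -0.63271 + 0.13326*I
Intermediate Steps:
g(J) = J + 3*J^(3/2)
m = (67 - 81*I)² (m = (76 + (-9 + 3*(-9)^(3/2)))² = (76 + (-9 + 3*(-27*I)))² = (76 + (-9 - 81*I))² = (67 - 81*I)² ≈ -2072.0 - 10854.0*I)
(33012 + (10 + 10*103))/(m - 49461) = (33012 + (10 + 10*103))/((67 - 81*I)² - 49461) = (33012 + (10 + 1030))/(-49461 + (67 - 81*I)²) = (33012 + 1040)/(-49461 + (67 - 81*I)²) = 34052/(-49461 + (67 - 81*I)²)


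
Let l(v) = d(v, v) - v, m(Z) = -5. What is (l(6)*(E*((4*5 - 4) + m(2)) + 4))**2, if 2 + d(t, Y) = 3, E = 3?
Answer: 34225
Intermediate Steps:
d(t, Y) = 1 (d(t, Y) = -2 + 3 = 1)
l(v) = 1 - v
(l(6)*(E*((4*5 - 4) + m(2)) + 4))**2 = ((1 - 1*6)*(3*((4*5 - 4) - 5) + 4))**2 = ((1 - 6)*(3*((20 - 4) - 5) + 4))**2 = (-5*(3*(16 - 5) + 4))**2 = (-5*(3*11 + 4))**2 = (-5*(33 + 4))**2 = (-5*37)**2 = (-185)**2 = 34225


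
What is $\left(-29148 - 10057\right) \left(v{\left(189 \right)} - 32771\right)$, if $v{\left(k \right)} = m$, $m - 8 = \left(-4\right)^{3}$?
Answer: $1286982535$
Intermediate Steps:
$m = -56$ ($m = 8 + \left(-4\right)^{3} = 8 - 64 = -56$)
$v{\left(k \right)} = -56$
$\left(-29148 - 10057\right) \left(v{\left(189 \right)} - 32771\right) = \left(-29148 - 10057\right) \left(-56 - 32771\right) = - 39205 \left(-56 - 32771\right) = \left(-39205\right) \left(-32827\right) = 1286982535$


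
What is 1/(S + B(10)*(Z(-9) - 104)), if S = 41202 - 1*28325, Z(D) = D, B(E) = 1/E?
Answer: 10/128657 ≈ 7.7726e-5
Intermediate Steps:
S = 12877 (S = 41202 - 28325 = 12877)
1/(S + B(10)*(Z(-9) - 104)) = 1/(12877 + (-9 - 104)/10) = 1/(12877 + (1/10)*(-113)) = 1/(12877 - 113/10) = 1/(128657/10) = 10/128657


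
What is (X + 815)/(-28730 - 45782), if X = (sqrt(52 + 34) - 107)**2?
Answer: -6175/37256 + 107*sqrt(86)/37256 ≈ -0.13911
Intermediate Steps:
X = (-107 + sqrt(86))**2 (X = (sqrt(86) - 107)**2 = (-107 + sqrt(86))**2 ≈ 9550.4)
(X + 815)/(-28730 - 45782) = ((107 - sqrt(86))**2 + 815)/(-28730 - 45782) = (815 + (107 - sqrt(86))**2)/(-74512) = (815 + (107 - sqrt(86))**2)*(-1/74512) = -815/74512 - (107 - sqrt(86))**2/74512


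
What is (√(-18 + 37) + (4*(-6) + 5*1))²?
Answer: (19 - √19)² ≈ 214.36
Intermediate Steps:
(√(-18 + 37) + (4*(-6) + 5*1))² = (√19 + (-24 + 5))² = (√19 - 19)² = (-19 + √19)²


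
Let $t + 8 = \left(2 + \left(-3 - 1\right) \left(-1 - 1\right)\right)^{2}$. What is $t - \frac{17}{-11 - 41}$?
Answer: $\frac{4801}{52} \approx 92.327$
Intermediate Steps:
$t = 92$ ($t = -8 + \left(2 + \left(-3 - 1\right) \left(-1 - 1\right)\right)^{2} = -8 + \left(2 - -8\right)^{2} = -8 + \left(2 + 8\right)^{2} = -8 + 10^{2} = -8 + 100 = 92$)
$t - \frac{17}{-11 - 41} = 92 - \frac{17}{-11 - 41} = 92 - \frac{17}{-52} = 92 - - \frac{17}{52} = 92 + \frac{17}{52} = \frac{4801}{52}$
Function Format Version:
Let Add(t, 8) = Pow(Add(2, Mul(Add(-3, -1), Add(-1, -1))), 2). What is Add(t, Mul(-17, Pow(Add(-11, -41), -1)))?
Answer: Rational(4801, 52) ≈ 92.327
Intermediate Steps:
t = 92 (t = Add(-8, Pow(Add(2, Mul(Add(-3, -1), Add(-1, -1))), 2)) = Add(-8, Pow(Add(2, Mul(-4, -2)), 2)) = Add(-8, Pow(Add(2, 8), 2)) = Add(-8, Pow(10, 2)) = Add(-8, 100) = 92)
Add(t, Mul(-17, Pow(Add(-11, -41), -1))) = Add(92, Mul(-17, Pow(Add(-11, -41), -1))) = Add(92, Mul(-17, Pow(-52, -1))) = Add(92, Mul(-17, Rational(-1, 52))) = Add(92, Rational(17, 52)) = Rational(4801, 52)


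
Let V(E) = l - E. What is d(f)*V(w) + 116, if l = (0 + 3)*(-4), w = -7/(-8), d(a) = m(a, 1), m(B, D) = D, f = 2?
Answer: 825/8 ≈ 103.13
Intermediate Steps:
d(a) = 1
w = 7/8 (w = -7*(-1/8) = 7/8 ≈ 0.87500)
l = -12 (l = 3*(-4) = -12)
V(E) = -12 - E
d(f)*V(w) + 116 = 1*(-12 - 1*7/8) + 116 = 1*(-12 - 7/8) + 116 = 1*(-103/8) + 116 = -103/8 + 116 = 825/8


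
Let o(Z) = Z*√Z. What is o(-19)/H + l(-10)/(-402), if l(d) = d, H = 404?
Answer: 5/201 - 19*I*√19/404 ≈ 0.024876 - 0.205*I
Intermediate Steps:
o(Z) = Z^(3/2)
o(-19)/H + l(-10)/(-402) = (-19)^(3/2)/404 - 10/(-402) = -19*I*√19*(1/404) - 10*(-1/402) = -19*I*√19/404 + 5/201 = 5/201 - 19*I*√19/404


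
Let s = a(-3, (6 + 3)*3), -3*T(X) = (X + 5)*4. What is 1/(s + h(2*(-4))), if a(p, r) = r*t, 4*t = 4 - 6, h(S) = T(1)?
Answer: -2/43 ≈ -0.046512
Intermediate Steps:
T(X) = -20/3 - 4*X/3 (T(X) = -(X + 5)*4/3 = -(5 + X)*4/3 = -(20 + 4*X)/3 = -20/3 - 4*X/3)
h(S) = -8 (h(S) = -20/3 - 4/3*1 = -20/3 - 4/3 = -8)
t = -½ (t = (4 - 6)/4 = (¼)*(-2) = -½ ≈ -0.50000)
a(p, r) = -r/2 (a(p, r) = r*(-½) = -r/2)
s = -27/2 (s = -(6 + 3)*3/2 = -9*3/2 = -½*27 = -27/2 ≈ -13.500)
1/(s + h(2*(-4))) = 1/(-27/2 - 8) = 1/(-43/2) = -2/43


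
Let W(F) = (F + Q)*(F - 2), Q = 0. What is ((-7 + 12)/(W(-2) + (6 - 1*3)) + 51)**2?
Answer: 320356/121 ≈ 2647.6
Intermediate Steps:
W(F) = F*(-2 + F) (W(F) = (F + 0)*(F - 2) = F*(-2 + F))
((-7 + 12)/(W(-2) + (6 - 1*3)) + 51)**2 = ((-7 + 12)/(-2*(-2 - 2) + (6 - 1*3)) + 51)**2 = (5/(-2*(-4) + (6 - 3)) + 51)**2 = (5/(8 + 3) + 51)**2 = (5/11 + 51)**2 = (566/11)**2 = 320356/121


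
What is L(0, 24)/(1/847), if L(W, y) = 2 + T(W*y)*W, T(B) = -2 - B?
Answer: 1694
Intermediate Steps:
L(W, y) = 2 + W*(-2 - W*y) (L(W, y) = 2 + (-2 - W*y)*W = 2 + W*(-2 - W*y))
L(0, 24)/(1/847) = (2 - 1*0*(2 + 0*24))/(1/847) = (2 - 1*0*(2 + 0))/(1/847) = (2 - 1*0*2)*847 = (2 + 0)*847 = 2*847 = 1694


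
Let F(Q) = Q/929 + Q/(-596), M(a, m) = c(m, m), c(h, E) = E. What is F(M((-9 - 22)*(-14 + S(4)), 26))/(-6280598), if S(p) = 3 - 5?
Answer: 4329/1738733311516 ≈ 2.4897e-9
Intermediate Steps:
S(p) = -2
M(a, m) = m
F(Q) = -333*Q/553684 (F(Q) = Q*(1/929) + Q*(-1/596) = Q/929 - Q/596 = -333*Q/553684)
F(M((-9 - 22)*(-14 + S(4)), 26))/(-6280598) = -333/553684*26/(-6280598) = -4329/276842*(-1/6280598) = 4329/1738733311516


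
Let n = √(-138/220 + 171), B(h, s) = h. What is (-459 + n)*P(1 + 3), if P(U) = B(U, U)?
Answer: -1836 + 2*√2061510/55 ≈ -1783.8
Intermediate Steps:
P(U) = U
n = √2061510/110 (n = √(-138*1/220 + 171) = √(-69/110 + 171) = √(18741/110) = √2061510/110 ≈ 13.053)
(-459 + n)*P(1 + 3) = (-459 + √2061510/110)*(1 + 3) = (-459 + √2061510/110)*4 = -1836 + 2*√2061510/55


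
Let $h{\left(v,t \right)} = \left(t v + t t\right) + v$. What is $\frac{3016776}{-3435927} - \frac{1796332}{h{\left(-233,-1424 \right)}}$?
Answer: $- \frac{402716691628}{245651600865} \approx -1.6394$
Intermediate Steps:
$h{\left(v,t \right)} = v + t^{2} + t v$ ($h{\left(v,t \right)} = \left(t v + t^{2}\right) + v = \left(t^{2} + t v\right) + v = v + t^{2} + t v$)
$\frac{3016776}{-3435927} - \frac{1796332}{h{\left(-233,-1424 \right)}} = \frac{3016776}{-3435927} - \frac{1796332}{-233 + \left(-1424\right)^{2} - -331792} = 3016776 \left(- \frac{1}{3435927}\right) - \frac{1796332}{-233 + 2027776 + 331792} = - \frac{1005592}{1145309} - \frac{1796332}{2359335} = - \frac{402716691628}{245651600865}$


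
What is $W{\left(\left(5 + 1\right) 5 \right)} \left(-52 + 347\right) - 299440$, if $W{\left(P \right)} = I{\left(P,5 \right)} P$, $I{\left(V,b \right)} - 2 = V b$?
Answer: $1045760$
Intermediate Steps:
$I{\left(V,b \right)} = 2 + V b$
$W{\left(P \right)} = P \left(2 + 5 P\right)$ ($W{\left(P \right)} = \left(2 + P 5\right) P = \left(2 + 5 P\right) P = P \left(2 + 5 P\right)$)
$W{\left(\left(5 + 1\right) 5 \right)} \left(-52 + 347\right) - 299440 = \left(5 + 1\right) 5 \left(2 + 5 \left(5 + 1\right) 5\right) \left(-52 + 347\right) - 299440 = 6 \cdot 5 \left(2 + 5 \cdot 6 \cdot 5\right) 295 - 299440 = 30 \left(2 + 5 \cdot 30\right) 295 - 299440 = 30 \left(2 + 150\right) 295 - 299440 = 30 \cdot 152 \cdot 295 - 299440 = 4560 \cdot 295 - 299440 = 1345200 - 299440 = 1045760$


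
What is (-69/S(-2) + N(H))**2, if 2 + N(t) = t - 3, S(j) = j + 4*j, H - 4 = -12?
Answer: 3721/100 ≈ 37.210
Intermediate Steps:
H = -8 (H = 4 - 12 = -8)
S(j) = 5*j
N(t) = -5 + t (N(t) = -2 + (t - 3) = -2 + (-3 + t) = -5 + t)
(-69/S(-2) + N(H))**2 = (-69/(5*(-2)) + (-5 - 8))**2 = (-69/(-10) - 13)**2 = (-69*(-1/10) - 13)**2 = (69/10 - 13)**2 = (-61/10)**2 = 3721/100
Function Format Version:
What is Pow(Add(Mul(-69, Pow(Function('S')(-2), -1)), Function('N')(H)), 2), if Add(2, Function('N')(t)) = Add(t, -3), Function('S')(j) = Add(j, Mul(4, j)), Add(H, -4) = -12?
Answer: Rational(3721, 100) ≈ 37.210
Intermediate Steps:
H = -8 (H = Add(4, -12) = -8)
Function('S')(j) = Mul(5, j)
Function('N')(t) = Add(-5, t) (Function('N')(t) = Add(-2, Add(t, -3)) = Add(-2, Add(-3, t)) = Add(-5, t))
Pow(Add(Mul(-69, Pow(Function('S')(-2), -1)), Function('N')(H)), 2) = Pow(Add(Mul(-69, Pow(Mul(5, -2), -1)), Add(-5, -8)), 2) = Pow(Add(Mul(-69, Pow(-10, -1)), -13), 2) = Pow(Add(Mul(-69, Rational(-1, 10)), -13), 2) = Pow(Add(Rational(69, 10), -13), 2) = Pow(Rational(-61, 10), 2) = Rational(3721, 100)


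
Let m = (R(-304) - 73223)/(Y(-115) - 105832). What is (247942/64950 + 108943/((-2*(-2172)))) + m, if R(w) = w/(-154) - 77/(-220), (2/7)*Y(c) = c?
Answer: 2528961707714851/85479409076600 ≈ 29.586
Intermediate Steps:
Y(c) = 7*c/2
R(w) = 7/20 - w/154 (R(w) = w*(-1/154) - 77*(-1/220) = -w/154 + 7/20 = 7/20 - w/154)
m = 112759841/163601130 (m = ((7/20 - 1/154*(-304)) - 73223)/((7/2)*(-115) - 105832) = ((7/20 + 152/77) - 73223)/(-805/2 - 105832) = (3579/1540 - 73223)/(-212469/2) = -112759841/1540*(-2/212469) = 112759841/163601130 ≈ 0.68924)
(247942/64950 + 108943/((-2*(-2172)))) + m = (247942/64950 + 108943/((-2*(-2172)))) + 112759841/163601130 = (247942*(1/64950) + 108943/4344) + 112759841/163601130 = (123971/32475 + 108943*(1/4344)) + 112759841/163601130 = (123971/32475 + 108943/4344) + 112759841/163601130 = 1358817983/47023800 + 112759841/163601130 = 2528961707714851/85479409076600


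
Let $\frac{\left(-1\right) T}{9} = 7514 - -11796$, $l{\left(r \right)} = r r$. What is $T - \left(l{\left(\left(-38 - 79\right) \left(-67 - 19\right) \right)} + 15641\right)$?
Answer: $-101433275$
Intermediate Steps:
$l{\left(r \right)} = r^{2}$
$T = -173790$ ($T = - 9 \left(7514 - -11796\right) = - 9 \left(7514 + 11796\right) = \left(-9\right) 19310 = -173790$)
$T - \left(l{\left(\left(-38 - 79\right) \left(-67 - 19\right) \right)} + 15641\right) = -173790 - \left(\left(\left(-38 - 79\right) \left(-67 - 19\right)\right)^{2} + 15641\right) = -173790 - \left(\left(\left(-117\right) \left(-86\right)\right)^{2} + 15641\right) = -173790 - \left(10062^{2} + 15641\right) = -173790 - \left(101243844 + 15641\right) = -173790 - 101259485 = -101433275$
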